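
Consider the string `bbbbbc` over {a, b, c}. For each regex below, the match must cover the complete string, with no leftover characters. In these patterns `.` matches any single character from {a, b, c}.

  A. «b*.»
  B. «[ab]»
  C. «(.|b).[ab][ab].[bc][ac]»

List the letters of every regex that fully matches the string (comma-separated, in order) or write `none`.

A → match
B → no match
C → no match

A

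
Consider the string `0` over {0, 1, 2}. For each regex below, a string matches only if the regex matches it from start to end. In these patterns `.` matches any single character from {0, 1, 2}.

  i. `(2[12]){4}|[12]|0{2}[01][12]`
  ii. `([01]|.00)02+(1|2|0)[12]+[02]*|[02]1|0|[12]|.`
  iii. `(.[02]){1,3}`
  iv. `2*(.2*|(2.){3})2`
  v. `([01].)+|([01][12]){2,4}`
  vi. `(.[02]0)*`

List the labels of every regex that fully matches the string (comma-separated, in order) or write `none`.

i → no match
ii → match
iii → no match
iv → no match — must end with `2`
v → no match
vi → no match

ii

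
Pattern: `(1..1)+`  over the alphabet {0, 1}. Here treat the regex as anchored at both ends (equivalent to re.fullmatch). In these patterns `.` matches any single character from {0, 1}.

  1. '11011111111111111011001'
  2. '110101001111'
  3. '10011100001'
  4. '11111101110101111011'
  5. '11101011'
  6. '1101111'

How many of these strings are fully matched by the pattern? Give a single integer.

1 → no match
2 → no match
3 → no match
4 → no match
5 → no match
6 → no match
Total matched: 0

0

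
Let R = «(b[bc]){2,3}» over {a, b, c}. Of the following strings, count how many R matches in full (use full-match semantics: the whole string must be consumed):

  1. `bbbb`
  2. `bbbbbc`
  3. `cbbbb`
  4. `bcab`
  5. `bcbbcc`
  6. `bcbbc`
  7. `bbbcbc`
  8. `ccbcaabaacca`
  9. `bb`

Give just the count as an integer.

1 → match
2 → match
3 → no match — must start with `b`
4 → no match
5 → no match
6 → no match
7 → match
8 → no match — must start with `b`
9 → no match
Total matched: 3

3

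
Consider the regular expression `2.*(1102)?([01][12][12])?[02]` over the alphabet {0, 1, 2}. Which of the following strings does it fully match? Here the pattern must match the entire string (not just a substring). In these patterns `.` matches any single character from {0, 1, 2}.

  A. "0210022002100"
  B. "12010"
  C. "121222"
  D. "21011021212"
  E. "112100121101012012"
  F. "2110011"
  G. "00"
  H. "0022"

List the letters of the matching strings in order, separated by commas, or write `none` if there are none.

D

A → no match — must start with "2"
B → no match — must start with "2"
C → no match — must start with "2"
D → match
E → no match — must start with "2"
F → no match
G → no match — must start with "2"
H → no match — must start with "2"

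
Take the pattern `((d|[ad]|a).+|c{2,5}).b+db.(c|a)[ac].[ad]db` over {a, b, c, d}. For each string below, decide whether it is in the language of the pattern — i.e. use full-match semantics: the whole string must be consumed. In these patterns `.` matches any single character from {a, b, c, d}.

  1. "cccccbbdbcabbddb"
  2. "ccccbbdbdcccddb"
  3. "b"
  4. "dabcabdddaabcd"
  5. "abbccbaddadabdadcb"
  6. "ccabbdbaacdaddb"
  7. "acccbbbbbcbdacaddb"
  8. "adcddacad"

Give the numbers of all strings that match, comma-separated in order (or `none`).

1 → no match
2 → match
3 → no match — must end with "db"
4 → no match — must end with "db"
5 → no match — must end with "db"
6 → no match
7 → no match
8 → no match — must end with "db"

2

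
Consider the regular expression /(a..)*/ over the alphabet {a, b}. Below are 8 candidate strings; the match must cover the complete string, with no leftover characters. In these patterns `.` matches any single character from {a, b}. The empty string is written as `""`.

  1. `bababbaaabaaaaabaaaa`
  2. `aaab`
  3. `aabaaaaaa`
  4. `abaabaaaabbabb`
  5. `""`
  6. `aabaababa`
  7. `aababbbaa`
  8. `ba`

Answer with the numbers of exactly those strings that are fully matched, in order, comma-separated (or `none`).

3, 5, 6

1 → no match
2 → no match
3 → match
4 → no match
5 → match
6 → match
7 → no match
8 → no match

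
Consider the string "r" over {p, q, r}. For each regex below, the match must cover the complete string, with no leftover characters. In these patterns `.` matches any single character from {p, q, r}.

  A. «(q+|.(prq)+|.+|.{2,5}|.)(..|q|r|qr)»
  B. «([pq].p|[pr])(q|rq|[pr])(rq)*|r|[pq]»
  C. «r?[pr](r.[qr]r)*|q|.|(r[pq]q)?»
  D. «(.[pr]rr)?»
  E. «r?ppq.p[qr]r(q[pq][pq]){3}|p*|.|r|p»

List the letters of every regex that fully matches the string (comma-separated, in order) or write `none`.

B, C, E

A → no match
B → match
C → match
D → no match
E → match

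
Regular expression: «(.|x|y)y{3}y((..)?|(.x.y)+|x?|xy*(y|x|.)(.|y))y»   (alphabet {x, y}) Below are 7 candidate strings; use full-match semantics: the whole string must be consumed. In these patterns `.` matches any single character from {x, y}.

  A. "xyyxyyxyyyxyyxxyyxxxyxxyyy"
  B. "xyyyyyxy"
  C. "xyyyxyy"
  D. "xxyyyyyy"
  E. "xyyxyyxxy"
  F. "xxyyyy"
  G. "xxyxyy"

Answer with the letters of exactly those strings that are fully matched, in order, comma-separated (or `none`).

B

A → no match
B → match
C → no match
D → no match
E → no match
F → no match
G → no match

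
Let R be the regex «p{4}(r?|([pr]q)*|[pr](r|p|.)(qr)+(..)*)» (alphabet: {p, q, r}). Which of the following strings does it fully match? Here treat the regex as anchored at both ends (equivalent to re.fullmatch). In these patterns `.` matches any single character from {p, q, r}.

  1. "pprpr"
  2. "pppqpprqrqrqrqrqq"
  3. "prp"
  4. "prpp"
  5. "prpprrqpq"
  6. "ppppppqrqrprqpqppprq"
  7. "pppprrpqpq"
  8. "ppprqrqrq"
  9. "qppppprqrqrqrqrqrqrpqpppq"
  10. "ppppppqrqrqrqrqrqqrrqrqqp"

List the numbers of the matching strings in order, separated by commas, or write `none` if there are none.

6

1 → no match
2 → no match
3 → no match
4 → no match
5 → no match
6 → match
7 → no match
8 → no match
9 → no match — must start with "p"
10 → no match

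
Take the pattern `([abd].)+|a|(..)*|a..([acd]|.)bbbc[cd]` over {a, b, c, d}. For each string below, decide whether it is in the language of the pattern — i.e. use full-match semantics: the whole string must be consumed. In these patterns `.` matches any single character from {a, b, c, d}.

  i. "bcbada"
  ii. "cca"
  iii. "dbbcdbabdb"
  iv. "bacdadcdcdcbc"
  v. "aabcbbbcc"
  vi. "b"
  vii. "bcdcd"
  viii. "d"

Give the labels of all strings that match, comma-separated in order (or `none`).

i, iii, v

i → match
ii → no match
iii → match
iv → no match
v → match
vi → no match
vii → no match
viii → no match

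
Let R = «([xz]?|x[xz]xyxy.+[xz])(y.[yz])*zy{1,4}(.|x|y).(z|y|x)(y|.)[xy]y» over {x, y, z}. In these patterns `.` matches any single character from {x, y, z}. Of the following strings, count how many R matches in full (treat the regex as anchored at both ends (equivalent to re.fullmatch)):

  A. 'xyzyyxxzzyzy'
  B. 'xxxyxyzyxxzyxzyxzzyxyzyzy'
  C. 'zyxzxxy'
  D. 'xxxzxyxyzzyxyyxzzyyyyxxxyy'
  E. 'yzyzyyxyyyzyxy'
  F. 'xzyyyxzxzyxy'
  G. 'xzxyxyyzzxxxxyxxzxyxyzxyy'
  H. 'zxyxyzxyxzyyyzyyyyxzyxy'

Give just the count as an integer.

A → no match
B → no match
C → no match
D → no match
E → no match
F → no match
G → no match
H → no match
Total matched: 0

0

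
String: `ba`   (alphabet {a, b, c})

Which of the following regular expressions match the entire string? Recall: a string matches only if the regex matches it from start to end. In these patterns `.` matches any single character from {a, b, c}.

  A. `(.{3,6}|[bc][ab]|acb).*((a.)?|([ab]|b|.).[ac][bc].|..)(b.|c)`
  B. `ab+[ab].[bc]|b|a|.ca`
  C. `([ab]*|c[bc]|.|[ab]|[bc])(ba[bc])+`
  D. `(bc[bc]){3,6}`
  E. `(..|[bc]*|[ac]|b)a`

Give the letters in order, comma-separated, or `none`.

A → no match
B → no match
C → no match
D → no match — must start with `bc`
E → match

E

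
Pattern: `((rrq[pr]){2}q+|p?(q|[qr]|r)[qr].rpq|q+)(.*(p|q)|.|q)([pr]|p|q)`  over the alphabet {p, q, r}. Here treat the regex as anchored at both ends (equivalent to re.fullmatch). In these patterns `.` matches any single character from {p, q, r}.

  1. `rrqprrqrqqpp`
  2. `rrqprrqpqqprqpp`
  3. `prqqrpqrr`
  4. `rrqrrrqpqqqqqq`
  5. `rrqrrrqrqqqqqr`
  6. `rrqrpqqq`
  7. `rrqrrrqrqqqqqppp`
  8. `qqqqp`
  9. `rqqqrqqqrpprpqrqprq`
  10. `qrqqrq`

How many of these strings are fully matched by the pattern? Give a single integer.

8

1. `rrqprrqrqqpp` → match
2 → match
3. `prqqrpqrr` → match
4 → match
5 → match
6. `rrqrpqqq` → match
7 → match
8. `qqqqp` → match
9 → no match
10. `qrqqrq` → no match
Total matched: 8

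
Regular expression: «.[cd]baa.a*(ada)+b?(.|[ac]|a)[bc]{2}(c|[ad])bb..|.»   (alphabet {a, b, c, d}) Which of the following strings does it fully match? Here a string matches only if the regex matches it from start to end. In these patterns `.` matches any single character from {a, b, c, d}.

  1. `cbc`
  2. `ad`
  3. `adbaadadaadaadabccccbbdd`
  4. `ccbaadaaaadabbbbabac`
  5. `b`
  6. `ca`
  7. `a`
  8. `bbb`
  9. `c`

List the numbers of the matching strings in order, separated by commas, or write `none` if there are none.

1 → no match
2 → no match
3 → match
4 → no match
5 → match
6 → no match
7 → match
8 → no match
9 → match

3, 5, 7, 9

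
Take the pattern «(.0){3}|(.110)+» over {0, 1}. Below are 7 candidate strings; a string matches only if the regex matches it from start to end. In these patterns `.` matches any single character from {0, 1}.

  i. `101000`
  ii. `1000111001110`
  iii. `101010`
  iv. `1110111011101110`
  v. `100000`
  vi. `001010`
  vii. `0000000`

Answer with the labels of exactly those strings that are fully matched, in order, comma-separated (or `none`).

i → match
ii → no match
iii → match
iv → match
v → match
vi → match
vii → no match

i, iii, iv, v, vi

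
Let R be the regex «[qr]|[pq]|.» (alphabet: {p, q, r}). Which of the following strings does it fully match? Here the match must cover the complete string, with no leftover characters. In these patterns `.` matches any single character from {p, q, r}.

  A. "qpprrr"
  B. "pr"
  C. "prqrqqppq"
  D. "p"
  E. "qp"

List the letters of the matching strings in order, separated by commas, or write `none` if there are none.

A → no match
B → no match
C → no match
D → match
E → no match

D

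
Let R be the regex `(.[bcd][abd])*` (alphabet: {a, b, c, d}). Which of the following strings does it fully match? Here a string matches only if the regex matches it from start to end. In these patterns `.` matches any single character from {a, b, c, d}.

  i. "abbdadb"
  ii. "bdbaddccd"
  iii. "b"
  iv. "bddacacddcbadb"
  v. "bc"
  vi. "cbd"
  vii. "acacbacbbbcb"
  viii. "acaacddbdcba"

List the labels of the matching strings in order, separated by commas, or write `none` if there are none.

i → no match
ii → match
iii → no match
iv → no match
v → no match
vi → match
vii → match
viii → match

ii, vi, vii, viii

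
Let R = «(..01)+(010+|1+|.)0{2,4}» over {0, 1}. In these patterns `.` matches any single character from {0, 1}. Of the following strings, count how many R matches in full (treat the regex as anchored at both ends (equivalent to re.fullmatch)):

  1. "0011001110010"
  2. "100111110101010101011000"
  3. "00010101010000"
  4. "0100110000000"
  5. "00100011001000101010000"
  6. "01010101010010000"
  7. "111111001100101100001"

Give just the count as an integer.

1 → no match
2 → no match
3 → match
4 → no match
5 → no match
6 → no match
7 → no match — must end with "0"
Total matched: 1

1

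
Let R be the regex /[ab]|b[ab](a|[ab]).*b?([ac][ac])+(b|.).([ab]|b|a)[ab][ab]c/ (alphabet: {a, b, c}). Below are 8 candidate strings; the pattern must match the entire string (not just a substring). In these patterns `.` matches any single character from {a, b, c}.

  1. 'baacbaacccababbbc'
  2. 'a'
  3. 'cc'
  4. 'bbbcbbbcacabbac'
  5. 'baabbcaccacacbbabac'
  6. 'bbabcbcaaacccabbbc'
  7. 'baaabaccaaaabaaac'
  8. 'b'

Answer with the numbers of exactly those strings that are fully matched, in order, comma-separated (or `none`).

1 → match
2 → match
3 → no match
4 → match
5 → match
6 → match
7 → match
8 → match

1, 2, 4, 5, 6, 7, 8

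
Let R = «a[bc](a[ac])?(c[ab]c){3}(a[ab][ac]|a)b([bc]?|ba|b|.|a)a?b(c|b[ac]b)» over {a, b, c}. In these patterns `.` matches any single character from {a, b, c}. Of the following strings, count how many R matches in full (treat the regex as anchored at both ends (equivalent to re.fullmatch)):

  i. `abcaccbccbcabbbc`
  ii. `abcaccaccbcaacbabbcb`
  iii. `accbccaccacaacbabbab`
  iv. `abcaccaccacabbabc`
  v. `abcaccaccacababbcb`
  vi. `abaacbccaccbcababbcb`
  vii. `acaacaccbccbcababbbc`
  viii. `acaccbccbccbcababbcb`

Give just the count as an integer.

i → match
ii → match
iii → match
iv → match
v → match
vi → match
vii → match
viii → match
Total matched: 8

8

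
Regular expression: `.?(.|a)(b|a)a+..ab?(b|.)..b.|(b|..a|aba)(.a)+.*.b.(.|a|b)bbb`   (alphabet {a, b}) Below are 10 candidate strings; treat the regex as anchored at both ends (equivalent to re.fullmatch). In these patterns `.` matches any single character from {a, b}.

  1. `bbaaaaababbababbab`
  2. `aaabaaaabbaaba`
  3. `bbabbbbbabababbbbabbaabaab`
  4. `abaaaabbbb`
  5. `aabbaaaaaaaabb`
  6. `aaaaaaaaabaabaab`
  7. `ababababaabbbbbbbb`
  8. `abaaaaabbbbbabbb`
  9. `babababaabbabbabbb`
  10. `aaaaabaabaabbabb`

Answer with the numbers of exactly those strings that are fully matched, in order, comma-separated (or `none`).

7, 8

1 → no match
2 → no match
3 → no match
4. `abaaaabbbb` → no match
5 → no match
6 → no match
7 → match
8 → match
9 → no match
10 → no match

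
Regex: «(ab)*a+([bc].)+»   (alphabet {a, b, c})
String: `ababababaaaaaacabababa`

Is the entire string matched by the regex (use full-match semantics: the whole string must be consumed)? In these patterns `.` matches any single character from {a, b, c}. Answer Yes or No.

Yes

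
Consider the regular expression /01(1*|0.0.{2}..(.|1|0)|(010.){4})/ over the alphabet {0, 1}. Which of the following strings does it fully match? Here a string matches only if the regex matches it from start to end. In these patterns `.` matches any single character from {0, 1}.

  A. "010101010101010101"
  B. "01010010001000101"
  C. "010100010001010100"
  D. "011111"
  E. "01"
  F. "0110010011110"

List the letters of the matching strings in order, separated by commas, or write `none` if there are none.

A → match
B → no match
C → match
D → match
E → match
F → no match

A, C, D, E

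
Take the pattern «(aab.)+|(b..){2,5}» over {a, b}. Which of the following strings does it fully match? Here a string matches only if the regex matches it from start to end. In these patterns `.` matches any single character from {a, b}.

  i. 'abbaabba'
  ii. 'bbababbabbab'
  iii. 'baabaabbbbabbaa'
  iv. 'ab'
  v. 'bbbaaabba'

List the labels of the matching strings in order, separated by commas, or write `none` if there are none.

ii, iii

i → no match
ii → match
iii → match
iv → no match
v → no match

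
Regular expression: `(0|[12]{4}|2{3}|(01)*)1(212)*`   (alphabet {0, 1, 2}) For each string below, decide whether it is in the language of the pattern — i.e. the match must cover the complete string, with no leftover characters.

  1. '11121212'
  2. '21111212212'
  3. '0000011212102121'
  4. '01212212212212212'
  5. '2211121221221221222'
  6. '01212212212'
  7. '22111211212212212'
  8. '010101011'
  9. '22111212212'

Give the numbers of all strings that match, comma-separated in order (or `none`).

1, 2, 4, 6, 8, 9

1. '11121212' → match
2. '21111212212' → match
3 → no match
4 → match
5 → no match
6. '01212212212' → match
7 → no match
8. '010101011' → match
9. '22111212212' → match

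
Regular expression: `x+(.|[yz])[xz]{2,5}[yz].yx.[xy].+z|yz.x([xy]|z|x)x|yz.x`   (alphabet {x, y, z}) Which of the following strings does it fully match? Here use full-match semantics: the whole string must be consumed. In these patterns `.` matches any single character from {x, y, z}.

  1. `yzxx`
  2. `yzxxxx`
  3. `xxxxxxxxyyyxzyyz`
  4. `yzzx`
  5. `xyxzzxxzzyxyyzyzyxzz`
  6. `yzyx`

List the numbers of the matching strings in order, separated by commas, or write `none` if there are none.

1 → match
2 → match
3 → match
4 → match
5 → match
6 → match

1, 2, 3, 4, 5, 6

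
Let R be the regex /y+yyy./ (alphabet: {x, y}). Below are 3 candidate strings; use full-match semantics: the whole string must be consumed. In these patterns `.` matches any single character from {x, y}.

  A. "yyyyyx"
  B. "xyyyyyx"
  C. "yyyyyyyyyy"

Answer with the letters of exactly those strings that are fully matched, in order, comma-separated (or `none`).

A, C

A. "yyyyyx" → match
B. "xyyyyyx" → no match — must start with "y"
C. "yyyyyyyyyy" → match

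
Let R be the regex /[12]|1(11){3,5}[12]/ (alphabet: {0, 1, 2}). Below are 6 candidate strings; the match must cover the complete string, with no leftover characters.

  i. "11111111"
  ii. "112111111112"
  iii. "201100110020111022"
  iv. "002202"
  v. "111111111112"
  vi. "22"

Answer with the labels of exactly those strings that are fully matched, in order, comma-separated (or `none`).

i → match
ii → no match
iii → no match
iv → no match
v → match
vi → no match

i, v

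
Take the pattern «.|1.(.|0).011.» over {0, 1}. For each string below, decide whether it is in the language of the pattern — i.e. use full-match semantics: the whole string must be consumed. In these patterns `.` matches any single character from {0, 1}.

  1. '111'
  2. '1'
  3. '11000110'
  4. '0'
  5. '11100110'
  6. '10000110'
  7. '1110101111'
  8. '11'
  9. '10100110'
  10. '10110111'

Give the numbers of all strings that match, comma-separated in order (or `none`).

2, 3, 4, 5, 6, 9, 10

1 → no match
2 → match
3 → match
4 → match
5 → match
6 → match
7 → no match
8 → no match
9 → match
10 → match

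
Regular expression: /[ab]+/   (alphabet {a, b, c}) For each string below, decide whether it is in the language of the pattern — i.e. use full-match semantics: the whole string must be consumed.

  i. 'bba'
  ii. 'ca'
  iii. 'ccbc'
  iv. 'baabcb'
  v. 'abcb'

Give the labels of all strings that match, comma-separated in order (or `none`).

i

i → match
ii → no match
iii → no match
iv → no match
v → no match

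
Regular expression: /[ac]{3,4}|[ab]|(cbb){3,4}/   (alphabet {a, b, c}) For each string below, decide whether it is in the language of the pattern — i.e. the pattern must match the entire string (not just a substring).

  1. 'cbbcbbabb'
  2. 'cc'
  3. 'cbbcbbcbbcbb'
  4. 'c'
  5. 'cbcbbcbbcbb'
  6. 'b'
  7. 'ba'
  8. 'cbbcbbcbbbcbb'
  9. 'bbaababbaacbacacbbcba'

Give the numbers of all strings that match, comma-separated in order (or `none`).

3, 6

1 → no match
2 → no match
3 → match
4 → no match
5 → no match
6 → match
7 → no match
8 → no match
9 → no match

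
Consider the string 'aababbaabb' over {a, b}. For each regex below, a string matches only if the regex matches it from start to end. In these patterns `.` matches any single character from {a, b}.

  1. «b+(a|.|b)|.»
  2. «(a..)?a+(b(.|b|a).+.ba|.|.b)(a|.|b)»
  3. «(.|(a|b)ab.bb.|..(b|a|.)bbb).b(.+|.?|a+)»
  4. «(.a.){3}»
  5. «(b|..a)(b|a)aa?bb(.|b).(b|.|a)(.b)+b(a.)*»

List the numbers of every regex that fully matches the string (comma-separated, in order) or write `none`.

3

1 → no match
2 → no match
3 → match
4 → no match
5 → no match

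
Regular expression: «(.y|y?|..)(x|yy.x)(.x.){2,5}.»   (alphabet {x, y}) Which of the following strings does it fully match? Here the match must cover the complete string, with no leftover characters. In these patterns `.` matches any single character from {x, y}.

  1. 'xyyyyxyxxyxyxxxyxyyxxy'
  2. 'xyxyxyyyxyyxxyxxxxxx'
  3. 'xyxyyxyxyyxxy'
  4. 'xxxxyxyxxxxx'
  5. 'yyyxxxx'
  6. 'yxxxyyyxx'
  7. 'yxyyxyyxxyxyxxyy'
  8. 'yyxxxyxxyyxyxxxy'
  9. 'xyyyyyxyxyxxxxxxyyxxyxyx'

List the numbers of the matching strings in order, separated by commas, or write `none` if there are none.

1 → match
2 → no match
3 → no match
4. 'xxxxyxyxxxxx' → no match
5. 'yyyxxxx' → no match
6. 'yxxxyyyxx' → no match
7 → no match
8 → match
9 → no match

1, 8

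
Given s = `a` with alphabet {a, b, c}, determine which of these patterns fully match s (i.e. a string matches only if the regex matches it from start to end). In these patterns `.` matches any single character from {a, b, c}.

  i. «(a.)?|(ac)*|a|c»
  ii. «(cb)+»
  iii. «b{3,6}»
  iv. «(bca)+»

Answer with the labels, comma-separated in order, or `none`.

i → match
ii → no match — must start with `cb`
iii → no match — must start with `b`
iv → no match — must start with `bca`

i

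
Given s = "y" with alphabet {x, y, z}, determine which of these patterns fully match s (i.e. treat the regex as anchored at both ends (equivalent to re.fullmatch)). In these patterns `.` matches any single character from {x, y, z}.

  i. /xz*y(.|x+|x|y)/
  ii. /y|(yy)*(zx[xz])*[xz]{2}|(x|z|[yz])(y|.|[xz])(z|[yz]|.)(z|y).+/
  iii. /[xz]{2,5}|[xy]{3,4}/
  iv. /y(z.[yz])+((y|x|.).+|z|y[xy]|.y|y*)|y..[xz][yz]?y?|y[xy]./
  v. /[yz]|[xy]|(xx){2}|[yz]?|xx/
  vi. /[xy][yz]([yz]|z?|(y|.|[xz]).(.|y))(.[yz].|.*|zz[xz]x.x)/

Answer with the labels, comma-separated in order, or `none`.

ii, v

i → no match — must start with "x"
ii → match
iii → no match
iv → no match
v → match
vi → no match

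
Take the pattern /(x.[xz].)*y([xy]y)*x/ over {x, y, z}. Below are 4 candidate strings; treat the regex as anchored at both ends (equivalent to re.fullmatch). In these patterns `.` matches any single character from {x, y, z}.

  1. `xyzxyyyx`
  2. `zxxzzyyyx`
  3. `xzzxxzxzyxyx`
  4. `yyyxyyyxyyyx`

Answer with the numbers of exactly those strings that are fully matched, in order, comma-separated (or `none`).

1 → match
2 → no match
3 → match
4 → match

1, 3, 4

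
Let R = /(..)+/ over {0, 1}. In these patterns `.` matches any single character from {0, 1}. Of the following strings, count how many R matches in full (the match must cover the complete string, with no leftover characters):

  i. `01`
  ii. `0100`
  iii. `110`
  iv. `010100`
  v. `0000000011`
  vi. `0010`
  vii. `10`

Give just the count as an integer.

6

i. `01` → match
ii. `0100` → match
iii. `110` → no match
iv. `010100` → match
v. `0000000011` → match
vi. `0010` → match
vii. `10` → match
Total matched: 6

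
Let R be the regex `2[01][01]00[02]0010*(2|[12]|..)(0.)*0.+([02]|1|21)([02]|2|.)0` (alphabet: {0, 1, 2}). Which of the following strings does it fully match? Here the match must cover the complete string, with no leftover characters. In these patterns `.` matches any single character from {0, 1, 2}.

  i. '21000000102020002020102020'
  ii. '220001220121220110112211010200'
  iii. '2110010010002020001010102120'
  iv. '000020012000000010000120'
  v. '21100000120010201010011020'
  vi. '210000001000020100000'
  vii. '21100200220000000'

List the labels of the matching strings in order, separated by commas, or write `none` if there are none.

i, v, vi

i → match
ii → no match
iii → no match
iv → no match — must start with '2'
v → match
vi → match
vii → no match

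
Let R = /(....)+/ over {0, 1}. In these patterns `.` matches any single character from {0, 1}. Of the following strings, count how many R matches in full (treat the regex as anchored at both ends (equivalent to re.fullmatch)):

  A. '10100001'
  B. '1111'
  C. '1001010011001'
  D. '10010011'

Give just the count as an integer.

3

A → match
B → match
C → no match
D → match
Total matched: 3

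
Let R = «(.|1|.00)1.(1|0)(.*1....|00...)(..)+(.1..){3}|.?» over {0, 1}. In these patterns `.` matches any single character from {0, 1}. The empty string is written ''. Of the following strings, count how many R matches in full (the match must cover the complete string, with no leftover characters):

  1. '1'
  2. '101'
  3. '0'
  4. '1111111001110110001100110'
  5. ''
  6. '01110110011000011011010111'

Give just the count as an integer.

5

1 → match
2 → no match
3 → match
4 → match
5 → match
6 → match
Total matched: 5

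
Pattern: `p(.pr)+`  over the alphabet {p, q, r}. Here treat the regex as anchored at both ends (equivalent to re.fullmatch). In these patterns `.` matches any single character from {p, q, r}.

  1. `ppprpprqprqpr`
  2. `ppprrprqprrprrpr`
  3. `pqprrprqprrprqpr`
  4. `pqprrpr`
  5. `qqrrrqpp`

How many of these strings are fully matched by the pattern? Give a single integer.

1 → match
2 → match
3 → match
4 → match
5 → no match — must start with `p`
Total matched: 4

4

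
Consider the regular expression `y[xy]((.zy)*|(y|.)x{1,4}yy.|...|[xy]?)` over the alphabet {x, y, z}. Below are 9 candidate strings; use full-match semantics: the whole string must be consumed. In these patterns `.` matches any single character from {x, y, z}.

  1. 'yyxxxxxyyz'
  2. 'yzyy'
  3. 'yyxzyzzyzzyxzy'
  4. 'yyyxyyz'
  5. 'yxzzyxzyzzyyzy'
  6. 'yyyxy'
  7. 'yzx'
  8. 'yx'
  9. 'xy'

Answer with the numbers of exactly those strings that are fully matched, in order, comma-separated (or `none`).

1 → match
2 → no match
3 → match
4 → match
5 → match
6 → match
7 → no match
8 → match
9 → no match — must start with 'y'

1, 3, 4, 5, 6, 8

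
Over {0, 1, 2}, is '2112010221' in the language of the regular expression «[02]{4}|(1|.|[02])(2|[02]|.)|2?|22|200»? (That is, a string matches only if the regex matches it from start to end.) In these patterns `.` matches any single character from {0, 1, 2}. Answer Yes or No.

No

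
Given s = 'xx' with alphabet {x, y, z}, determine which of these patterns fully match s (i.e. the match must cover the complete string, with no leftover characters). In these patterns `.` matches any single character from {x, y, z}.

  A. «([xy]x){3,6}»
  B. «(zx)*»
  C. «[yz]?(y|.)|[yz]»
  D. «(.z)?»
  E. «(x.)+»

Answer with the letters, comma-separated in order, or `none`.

E

A → no match
B → no match
C → no match
D → no match
E → match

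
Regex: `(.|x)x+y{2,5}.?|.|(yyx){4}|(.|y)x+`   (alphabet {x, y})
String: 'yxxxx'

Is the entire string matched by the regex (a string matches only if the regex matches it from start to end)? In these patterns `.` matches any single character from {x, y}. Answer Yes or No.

Yes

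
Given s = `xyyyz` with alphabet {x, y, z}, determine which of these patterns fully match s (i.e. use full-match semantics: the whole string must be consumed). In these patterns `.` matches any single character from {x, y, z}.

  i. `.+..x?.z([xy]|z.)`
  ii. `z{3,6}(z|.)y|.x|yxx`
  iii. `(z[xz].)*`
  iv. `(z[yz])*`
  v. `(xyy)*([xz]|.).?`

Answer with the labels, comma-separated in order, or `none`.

v

i → no match
ii → no match
iii → no match
iv → no match
v → match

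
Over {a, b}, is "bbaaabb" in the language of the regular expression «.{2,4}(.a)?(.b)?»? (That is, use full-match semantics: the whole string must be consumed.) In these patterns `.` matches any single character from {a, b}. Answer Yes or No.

Yes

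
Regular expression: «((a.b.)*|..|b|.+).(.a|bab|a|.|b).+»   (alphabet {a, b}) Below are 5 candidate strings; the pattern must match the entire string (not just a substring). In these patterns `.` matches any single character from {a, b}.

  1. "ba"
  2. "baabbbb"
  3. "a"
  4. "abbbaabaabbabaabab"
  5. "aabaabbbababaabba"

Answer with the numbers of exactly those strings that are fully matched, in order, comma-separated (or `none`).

1 → no match
2 → match
3 → no match
4 → match
5 → match

2, 4, 5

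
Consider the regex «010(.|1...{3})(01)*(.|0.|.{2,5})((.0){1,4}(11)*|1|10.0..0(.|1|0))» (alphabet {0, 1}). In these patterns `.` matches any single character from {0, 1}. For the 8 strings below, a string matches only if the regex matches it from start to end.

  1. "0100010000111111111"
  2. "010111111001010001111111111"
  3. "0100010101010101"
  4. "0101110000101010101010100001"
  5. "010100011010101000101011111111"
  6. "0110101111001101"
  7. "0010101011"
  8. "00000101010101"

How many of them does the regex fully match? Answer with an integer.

1 → no match
2 → match
3 → match
4 → match
5 → match
6 → no match — must start with "010"
7 → no match — must start with "010"
8 → no match — must start with "010"
Total matched: 4

4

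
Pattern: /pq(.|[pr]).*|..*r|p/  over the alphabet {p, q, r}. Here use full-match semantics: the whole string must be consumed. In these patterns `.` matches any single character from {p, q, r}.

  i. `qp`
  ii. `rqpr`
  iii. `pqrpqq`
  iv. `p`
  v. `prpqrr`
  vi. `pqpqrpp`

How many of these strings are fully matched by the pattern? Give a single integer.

i. `qp` → no match
ii. `rqpr` → match
iii. `pqrpqq` → match
iv. `p` → match
v. `prpqrr` → match
vi. `pqpqrpp` → match
Total matched: 5

5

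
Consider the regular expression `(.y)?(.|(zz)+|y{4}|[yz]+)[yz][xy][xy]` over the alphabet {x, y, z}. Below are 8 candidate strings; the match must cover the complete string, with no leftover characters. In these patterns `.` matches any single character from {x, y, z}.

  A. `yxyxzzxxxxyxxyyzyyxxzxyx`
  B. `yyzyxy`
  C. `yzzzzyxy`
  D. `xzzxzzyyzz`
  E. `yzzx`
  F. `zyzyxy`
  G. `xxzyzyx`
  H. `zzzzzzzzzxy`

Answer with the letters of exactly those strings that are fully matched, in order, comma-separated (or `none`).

A → no match
B → match
C → match
D → no match
E → no match
F → match
G → no match
H → match

B, C, F, H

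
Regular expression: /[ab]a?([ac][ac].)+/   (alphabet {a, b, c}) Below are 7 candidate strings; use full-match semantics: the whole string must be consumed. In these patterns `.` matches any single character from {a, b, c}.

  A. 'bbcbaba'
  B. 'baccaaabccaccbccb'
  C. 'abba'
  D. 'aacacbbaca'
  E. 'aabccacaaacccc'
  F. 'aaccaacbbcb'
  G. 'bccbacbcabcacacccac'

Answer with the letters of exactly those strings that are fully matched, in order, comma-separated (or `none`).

A. 'bbcbaba' → no match
B → match
C. 'abba' → no match
D. 'aacacbbaca' → no match
E → no match
F. 'aaccaacbbcb' → no match
G → match

B, G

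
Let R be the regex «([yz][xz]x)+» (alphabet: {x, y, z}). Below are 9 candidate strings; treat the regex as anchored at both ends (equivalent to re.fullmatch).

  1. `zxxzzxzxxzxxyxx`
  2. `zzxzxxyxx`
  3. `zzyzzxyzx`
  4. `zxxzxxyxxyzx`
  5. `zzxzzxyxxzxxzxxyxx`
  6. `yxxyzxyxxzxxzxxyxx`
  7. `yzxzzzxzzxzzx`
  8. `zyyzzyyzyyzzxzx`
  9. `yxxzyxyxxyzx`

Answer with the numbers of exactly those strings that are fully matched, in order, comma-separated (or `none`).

1 → match
2 → match
3 → no match
4 → match
5 → match
6 → match
7 → no match
8 → no match
9 → no match

1, 2, 4, 5, 6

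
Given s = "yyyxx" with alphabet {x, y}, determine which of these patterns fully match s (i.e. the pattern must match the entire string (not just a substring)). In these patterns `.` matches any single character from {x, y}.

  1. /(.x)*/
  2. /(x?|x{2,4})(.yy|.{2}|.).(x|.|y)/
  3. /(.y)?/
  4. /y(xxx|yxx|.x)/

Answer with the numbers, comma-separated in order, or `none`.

2

1 → no match
2 → match
3 → no match
4 → no match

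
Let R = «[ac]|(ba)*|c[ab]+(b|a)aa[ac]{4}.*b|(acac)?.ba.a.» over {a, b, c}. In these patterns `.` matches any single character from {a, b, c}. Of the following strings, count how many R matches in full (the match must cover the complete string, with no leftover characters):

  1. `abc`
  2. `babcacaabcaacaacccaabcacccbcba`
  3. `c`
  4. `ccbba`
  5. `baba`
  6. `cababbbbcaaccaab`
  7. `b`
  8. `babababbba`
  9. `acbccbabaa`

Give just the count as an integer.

1. `abc` → no match
2 → no match
3. `c` → match
4. `ccbba` → no match
5. `baba` → match
6 → no match
7. `b` → no match
8. `babababbba` → no match
9. `acbccbabaa` → no match
Total matched: 2

2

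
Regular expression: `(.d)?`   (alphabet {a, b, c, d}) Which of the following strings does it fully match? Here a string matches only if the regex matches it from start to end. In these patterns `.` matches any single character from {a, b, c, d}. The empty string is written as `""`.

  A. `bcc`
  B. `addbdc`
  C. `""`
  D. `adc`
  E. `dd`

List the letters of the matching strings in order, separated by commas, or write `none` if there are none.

A → no match
B → no match
C → match
D → no match
E → match

C, E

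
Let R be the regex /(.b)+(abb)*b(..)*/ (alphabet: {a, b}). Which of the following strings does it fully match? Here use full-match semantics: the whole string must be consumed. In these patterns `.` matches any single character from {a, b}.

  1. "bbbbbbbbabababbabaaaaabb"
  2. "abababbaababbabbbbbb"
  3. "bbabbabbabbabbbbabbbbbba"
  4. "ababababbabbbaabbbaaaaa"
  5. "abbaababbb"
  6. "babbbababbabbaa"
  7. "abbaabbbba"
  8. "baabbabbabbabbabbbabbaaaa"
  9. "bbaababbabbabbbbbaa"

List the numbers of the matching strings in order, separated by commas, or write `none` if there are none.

4

1 → no match
2 → no match
3 → no match
4 → match
5. "abbaababbb" → no match
6 → no match
7. "abbaabbbba" → no match
8 → no match
9 → no match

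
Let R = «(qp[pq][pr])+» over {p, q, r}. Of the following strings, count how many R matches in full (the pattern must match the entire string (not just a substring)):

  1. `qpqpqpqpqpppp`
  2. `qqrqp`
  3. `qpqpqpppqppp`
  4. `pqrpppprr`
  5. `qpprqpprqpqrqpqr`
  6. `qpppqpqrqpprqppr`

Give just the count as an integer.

1 → no match
2 → no match — must start with `qp`
3 → match
4 → no match — must start with `qp`
5 → match
6 → match
Total matched: 3

3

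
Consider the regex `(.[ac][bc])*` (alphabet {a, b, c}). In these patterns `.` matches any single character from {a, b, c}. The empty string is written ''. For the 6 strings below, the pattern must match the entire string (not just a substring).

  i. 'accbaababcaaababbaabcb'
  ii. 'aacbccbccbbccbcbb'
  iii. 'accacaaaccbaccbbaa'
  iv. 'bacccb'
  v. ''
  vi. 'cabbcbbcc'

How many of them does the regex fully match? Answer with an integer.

i → no match
ii → no match
iii → no match
iv → match
v → match
vi → match
Total matched: 3

3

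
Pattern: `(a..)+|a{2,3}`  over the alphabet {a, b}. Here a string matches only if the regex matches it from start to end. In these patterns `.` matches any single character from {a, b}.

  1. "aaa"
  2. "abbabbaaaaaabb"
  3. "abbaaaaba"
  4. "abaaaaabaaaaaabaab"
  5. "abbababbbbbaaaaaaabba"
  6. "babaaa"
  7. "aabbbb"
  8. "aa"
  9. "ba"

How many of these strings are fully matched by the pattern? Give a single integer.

1 → match
2 → no match
3 → match
4 → match
5 → no match
6 → no match — must start with "a"
7 → no match
8 → match
9 → no match — must start with "a"
Total matched: 4

4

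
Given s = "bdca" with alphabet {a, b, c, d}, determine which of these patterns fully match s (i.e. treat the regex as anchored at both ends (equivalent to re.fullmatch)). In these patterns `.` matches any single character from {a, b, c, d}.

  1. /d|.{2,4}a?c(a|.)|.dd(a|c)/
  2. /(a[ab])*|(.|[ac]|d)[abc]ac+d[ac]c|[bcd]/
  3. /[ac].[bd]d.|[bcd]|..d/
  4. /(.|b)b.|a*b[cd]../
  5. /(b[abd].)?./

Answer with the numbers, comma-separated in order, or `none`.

1, 4, 5

1 → match
2 → no match
3 → no match
4 → match
5 → match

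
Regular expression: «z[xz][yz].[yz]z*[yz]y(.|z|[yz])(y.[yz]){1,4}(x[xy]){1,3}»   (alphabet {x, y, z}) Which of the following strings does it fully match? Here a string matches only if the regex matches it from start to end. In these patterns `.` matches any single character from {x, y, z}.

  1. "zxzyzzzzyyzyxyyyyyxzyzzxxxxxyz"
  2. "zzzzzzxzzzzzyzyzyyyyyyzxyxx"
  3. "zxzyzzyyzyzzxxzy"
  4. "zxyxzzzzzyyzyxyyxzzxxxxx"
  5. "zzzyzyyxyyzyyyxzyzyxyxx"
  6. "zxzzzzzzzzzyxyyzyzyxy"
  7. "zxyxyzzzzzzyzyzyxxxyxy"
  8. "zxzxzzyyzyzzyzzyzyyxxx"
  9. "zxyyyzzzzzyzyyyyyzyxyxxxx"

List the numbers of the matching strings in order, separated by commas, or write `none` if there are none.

1 → no match
2 → no match
3 → no match
4 → no match
5 → no match
6 → match
7 → match
8 → no match
9 → match

6, 7, 9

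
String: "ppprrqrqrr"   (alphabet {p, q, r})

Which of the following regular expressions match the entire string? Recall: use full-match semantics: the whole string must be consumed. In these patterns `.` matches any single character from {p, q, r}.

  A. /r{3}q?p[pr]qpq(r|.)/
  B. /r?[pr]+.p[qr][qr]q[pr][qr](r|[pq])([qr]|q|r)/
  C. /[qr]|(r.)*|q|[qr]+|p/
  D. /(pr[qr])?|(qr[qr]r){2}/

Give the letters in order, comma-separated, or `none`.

A → no match — must start with "r"
B → match
C → no match
D → no match

B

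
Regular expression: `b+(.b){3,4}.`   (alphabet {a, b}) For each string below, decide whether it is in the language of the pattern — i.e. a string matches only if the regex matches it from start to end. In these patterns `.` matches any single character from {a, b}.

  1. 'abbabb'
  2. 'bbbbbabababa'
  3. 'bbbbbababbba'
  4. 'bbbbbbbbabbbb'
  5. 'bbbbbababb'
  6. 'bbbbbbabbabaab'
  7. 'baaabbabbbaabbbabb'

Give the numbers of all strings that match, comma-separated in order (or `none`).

2, 3, 4, 5

1 → no match — must start with 'b'
2 → match
3 → match
4 → match
5 → match
6 → no match
7 → no match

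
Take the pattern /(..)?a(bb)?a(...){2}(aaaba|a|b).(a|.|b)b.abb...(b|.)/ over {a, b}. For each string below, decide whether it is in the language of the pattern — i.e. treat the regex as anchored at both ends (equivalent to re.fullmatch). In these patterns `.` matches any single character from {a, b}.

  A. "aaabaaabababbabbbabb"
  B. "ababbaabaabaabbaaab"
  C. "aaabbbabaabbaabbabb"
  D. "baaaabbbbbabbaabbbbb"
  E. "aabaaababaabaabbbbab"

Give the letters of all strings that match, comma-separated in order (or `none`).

A, E

A → match
B → no match
C → no match
D → no match
E → match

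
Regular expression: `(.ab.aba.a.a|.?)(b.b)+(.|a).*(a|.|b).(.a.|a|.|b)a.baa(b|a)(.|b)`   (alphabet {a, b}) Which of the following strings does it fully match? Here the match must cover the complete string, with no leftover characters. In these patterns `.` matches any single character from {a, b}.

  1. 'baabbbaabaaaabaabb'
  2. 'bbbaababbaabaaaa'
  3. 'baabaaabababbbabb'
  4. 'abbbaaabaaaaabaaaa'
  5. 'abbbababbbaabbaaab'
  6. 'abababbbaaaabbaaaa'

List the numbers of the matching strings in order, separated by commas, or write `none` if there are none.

1 → no match
2 → match
3 → no match
4 → match
5 → match
6 → match

2, 4, 5, 6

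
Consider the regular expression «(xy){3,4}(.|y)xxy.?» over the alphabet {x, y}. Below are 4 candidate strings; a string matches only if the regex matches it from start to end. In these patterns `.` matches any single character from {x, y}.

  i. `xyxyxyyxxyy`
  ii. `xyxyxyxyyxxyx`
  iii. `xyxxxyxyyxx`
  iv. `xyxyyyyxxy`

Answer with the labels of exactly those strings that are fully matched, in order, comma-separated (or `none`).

i → match
ii → match
iii → no match
iv → no match

i, ii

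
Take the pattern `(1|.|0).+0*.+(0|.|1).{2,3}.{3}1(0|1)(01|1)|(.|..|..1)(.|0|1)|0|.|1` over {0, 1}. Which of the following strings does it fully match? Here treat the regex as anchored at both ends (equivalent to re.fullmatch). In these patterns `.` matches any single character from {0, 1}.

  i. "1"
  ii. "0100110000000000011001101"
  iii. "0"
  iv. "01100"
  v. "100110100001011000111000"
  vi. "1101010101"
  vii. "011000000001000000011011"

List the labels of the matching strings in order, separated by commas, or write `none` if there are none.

i. "1" → match
ii → match
iii. "0" → match
iv. "01100" → no match
v → no match
vi. "1101010101" → no match
vii → no match

i, ii, iii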